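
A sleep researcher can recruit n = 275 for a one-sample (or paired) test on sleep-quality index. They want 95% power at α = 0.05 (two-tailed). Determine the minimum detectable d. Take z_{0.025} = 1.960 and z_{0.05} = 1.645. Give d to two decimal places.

d_min ≈ 0.22

For a single sample (or paired design) of n = 275: d_min = (z_{α/2} + z_β)/√n.
z-sum = 1.960 + 1.645 = 3.605.
d_min = 3.605 / √275 = 3.605 / 16.583 = 0.217.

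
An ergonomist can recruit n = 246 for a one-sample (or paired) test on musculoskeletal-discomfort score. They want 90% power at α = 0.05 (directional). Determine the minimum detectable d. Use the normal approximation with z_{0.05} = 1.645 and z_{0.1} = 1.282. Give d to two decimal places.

d_min ≈ 0.19

For a single sample (or paired design) of n = 246: d_min = (z_{α} + z_β)/√n.
z-sum = 1.645 + 1.282 = 2.927.
d_min = 2.927 / √246 = 2.927 / 15.684 = 0.187.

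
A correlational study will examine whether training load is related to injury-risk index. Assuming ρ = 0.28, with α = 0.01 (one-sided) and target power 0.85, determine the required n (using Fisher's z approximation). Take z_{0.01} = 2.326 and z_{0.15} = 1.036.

n = 140

Fisher's z: C = ½·ln((1+r)/(1−r)) = ½·ln(1.7778) = 0.2877.
n = ((z_{α} + z_β)/C)² + 3.
(2.326 + 1.036) / 0.2877 = 3.362 / 0.2877 = 11.686.
n = 11.686² + 3 = 136.56 + 3 = 139.6.
Round up.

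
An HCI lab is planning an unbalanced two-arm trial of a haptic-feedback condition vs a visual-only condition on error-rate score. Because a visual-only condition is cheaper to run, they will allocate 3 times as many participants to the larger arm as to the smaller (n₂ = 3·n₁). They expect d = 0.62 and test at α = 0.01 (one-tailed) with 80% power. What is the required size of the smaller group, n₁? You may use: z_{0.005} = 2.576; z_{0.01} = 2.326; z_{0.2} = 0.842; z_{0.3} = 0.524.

With allocation ratio k = n₂/n₁ = 3, Var(x̄₁−x̄₂) = σ²(1/n₁ + 1/(k·n₁)) = σ²·(k+1)/(k·n₁).
So n₁ = (1 + 1/k)·((z_{α} + z_β)/d)² = 1.333 × (3.168/0.62)².
n₁ = 1.333 × 26.11 = 34.8.
Round up: n₁ = 35, giving n₂ = 3 × 35 = 105.

n₁ = 35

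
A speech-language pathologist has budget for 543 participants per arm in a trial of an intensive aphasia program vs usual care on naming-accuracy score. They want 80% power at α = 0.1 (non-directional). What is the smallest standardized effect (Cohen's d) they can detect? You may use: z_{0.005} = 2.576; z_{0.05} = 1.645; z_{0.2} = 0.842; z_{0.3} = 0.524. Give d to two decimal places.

d_min ≈ 0.15

For two independent groups of n = 543 each: d_min = (z_{α/2} + z_β)·√(2/n).
z-sum = 1.645 + 0.842 = 2.487.
d_min = 2.487 × √(2/543) = 2.487 × 0.0607 = 0.151.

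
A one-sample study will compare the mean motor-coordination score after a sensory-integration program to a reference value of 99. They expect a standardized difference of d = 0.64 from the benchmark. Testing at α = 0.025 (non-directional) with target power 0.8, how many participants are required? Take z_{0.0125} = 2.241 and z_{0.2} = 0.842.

n = 24

For a one-sample test: n = ((z_{α/2} + z_β) / d)².
z_{α/2} + z_β = 2.241 + 0.842 = 3.083.
n = (3.083 / 0.64)² = 4.817² = 23.21.
Round up.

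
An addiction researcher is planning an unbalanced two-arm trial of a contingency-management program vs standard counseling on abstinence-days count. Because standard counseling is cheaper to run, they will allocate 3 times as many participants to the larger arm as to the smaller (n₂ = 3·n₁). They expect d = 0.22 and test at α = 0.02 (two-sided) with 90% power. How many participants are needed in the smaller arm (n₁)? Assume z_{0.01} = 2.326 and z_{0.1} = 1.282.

With allocation ratio k = n₂/n₁ = 3, Var(x̄₁−x̄₂) = σ²(1/n₁ + 1/(k·n₁)) = σ²·(k+1)/(k·n₁).
So n₁ = (1 + 1/k)·((z_{α/2} + z_β)/d)² = 1.333 × (3.608/0.22)².
n₁ = 1.333 × 268.96 = 358.6.
Round up: n₁ = 359, giving n₂ = 3 × 359 = 1077.

n₁ = 359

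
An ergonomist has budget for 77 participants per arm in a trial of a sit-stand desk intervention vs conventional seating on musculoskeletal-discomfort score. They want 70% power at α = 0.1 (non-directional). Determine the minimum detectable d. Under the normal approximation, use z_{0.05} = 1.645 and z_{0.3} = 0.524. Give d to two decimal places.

For two independent groups of n = 77 each: d_min = (z_{α/2} + z_β)·√(2/n).
z-sum = 1.645 + 0.524 = 2.169.
d_min = 2.169 × √(2/77) = 2.169 × 0.1612 = 0.350.

d_min ≈ 0.35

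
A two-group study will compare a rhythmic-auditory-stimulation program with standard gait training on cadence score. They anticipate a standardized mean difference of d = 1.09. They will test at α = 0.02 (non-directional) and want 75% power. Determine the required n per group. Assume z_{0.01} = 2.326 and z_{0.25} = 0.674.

For two independent groups with equal n: n = 2·((z_{α/2} + z_β) / d)².
z_{α/2} + z_β = 2.326 + 0.674 = 3.000.
n = 2 × (3.000 / 1.09)² = 2 × 2.752² = 2 × 7.58 = 15.2.
Round up to the next whole participant.

n = 16 per group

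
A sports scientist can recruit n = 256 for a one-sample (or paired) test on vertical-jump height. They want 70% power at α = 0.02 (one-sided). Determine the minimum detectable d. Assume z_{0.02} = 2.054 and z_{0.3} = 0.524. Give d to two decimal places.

For a single sample (or paired design) of n = 256: d_min = (z_{α} + z_β)/√n.
z-sum = 2.054 + 0.524 = 2.578.
d_min = 2.578 / √256 = 2.578 / 16.000 = 0.161.

d_min ≈ 0.16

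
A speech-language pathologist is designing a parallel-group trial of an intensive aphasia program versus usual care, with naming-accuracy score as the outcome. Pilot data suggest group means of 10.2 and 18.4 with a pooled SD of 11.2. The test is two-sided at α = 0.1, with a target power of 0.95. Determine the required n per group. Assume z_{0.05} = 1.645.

n = 41 per group

Cohen's d = |M₁ − M₂| / SD_pooled = |10.2 − 18.4| / 11.2 = 8.2 / 11.2 = 0.732.
For two independent groups with equal n: n = 2·((z_{α/2} + z_β) / d)².
z_{α/2} + z_β = 1.645 + 1.645 = 3.290.
n = 2 × (3.290 / 0.732)² = 2 × 4.495² = 2 × 20.20 = 40.4.
Round up to the next whole participant.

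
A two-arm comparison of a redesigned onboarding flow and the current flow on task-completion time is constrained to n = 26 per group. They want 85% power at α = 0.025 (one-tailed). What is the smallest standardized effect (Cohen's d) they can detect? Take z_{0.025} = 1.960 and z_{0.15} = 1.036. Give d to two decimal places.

For two independent groups of n = 26 each: d_min = (z_{α} + z_β)·√(2/n).
z-sum = 1.960 + 1.036 = 2.996.
d_min = 2.996 × √(2/26) = 2.996 × 0.2774 = 0.831.

d_min ≈ 0.83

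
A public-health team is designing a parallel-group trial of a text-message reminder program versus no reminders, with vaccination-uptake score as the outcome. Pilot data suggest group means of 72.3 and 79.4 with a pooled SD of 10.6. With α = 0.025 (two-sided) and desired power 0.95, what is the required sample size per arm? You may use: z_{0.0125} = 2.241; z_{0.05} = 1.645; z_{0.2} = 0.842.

n = 68 per group

Cohen's d = |M₁ − M₂| / SD_pooled = |72.3 − 79.4| / 10.6 = 7.1 / 10.6 = 0.670.
For two independent groups with equal n: n = 2·((z_{α/2} + z_β) / d)².
z_{α/2} + z_β = 2.241 + 1.645 = 3.886.
n = 2 × (3.886 / 0.670)² = 2 × 5.800² = 2 × 33.64 = 67.3.
Round up to the next whole participant.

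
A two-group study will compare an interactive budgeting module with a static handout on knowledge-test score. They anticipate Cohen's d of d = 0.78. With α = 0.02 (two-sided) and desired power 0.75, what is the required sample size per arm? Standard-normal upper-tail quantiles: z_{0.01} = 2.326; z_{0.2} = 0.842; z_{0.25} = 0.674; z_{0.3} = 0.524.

n = 30 per group

For two independent groups with equal n: n = 2·((z_{α/2} + z_β) / d)².
z_{α/2} + z_β = 2.326 + 0.674 = 3.000.
n = 2 × (3.000 / 0.78)² = 2 × 3.846² = 2 × 14.79 = 29.6.
Round up to the next whole participant.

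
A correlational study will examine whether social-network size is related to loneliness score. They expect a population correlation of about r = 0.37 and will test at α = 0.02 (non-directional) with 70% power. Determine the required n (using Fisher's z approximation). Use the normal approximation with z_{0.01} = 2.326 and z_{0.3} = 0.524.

Fisher's z: C = ½·ln((1+r)/(1−r)) = ½·ln(2.1746) = 0.3884.
n = ((z_{α/2} + z_β)/C)² + 3.
(2.326 + 0.524) / 0.3884 = 2.850 / 0.3884 = 7.338.
n = 7.338² + 3 = 53.84 + 3 = 56.8.
Round up.

n = 57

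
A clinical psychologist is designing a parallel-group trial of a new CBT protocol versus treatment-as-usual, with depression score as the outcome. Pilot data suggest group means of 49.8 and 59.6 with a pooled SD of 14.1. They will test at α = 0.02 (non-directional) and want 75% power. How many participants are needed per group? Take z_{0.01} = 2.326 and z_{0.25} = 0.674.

Cohen's d = |M₁ − M₂| / SD_pooled = |49.8 − 59.6| / 14.1 = 9.8 / 14.1 = 0.695.
For two independent groups with equal n: n = 2·((z_{α/2} + z_β) / d)².
z_{α/2} + z_β = 2.326 + 0.674 = 3.000.
n = 2 × (3.000 / 0.695)² = 2 × 4.317² = 2 × 18.63 = 37.3.
Round up to the next whole participant.

n = 38 per group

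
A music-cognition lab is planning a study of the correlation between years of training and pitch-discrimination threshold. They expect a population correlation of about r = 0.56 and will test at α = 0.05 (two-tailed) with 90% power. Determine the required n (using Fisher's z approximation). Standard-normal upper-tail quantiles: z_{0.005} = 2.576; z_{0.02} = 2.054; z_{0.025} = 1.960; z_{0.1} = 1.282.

n = 30

Fisher's z: C = ½·ln((1+r)/(1−r)) = ½·ln(3.5455) = 0.6328.
n = ((z_{α/2} + z_β)/C)² + 3.
(1.960 + 1.282) / 0.6328 = 3.242 / 0.6328 = 5.123.
n = 5.123² + 3 = 26.25 + 3 = 29.2.
Round up.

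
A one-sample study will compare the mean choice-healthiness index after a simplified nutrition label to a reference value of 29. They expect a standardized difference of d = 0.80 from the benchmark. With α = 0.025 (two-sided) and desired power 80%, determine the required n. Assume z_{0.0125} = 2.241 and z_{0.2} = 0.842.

For a one-sample test: n = ((z_{α/2} + z_β) / d)².
z_{α/2} + z_β = 2.241 + 0.842 = 3.083.
n = (3.083 / 0.80)² = 3.854² = 14.85.
Round up.

n = 15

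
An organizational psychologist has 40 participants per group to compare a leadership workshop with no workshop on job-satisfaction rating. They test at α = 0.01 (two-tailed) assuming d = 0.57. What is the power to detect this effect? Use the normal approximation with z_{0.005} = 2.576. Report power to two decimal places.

power ≈ 0.49

For two equal groups, power = Φ(d·√(n/2) − z_{α/2}).
d·√(n/2) = 0.57 × √(40/2) = 0.57 × 4.472 = 2.549.
z_β = 2.549 − 2.576 = -0.027.
Power = Φ(-0.027) = 0.489.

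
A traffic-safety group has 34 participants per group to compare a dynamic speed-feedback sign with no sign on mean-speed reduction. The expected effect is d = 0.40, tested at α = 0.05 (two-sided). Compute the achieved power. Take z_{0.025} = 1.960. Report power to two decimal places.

For two equal groups, power = Φ(d·√(n/2) − z_{α/2}).
d·√(n/2) = 0.40 × √(34/2) = 0.40 × 4.123 = 1.649.
z_β = 1.649 − 1.960 = -0.311.
Power = Φ(-0.311) = 0.378.

power ≈ 0.38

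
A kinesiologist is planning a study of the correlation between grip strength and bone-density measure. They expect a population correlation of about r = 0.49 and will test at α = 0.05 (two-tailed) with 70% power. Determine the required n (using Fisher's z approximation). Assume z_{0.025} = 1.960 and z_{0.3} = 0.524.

Fisher's z: C = ½·ln((1+r)/(1−r)) = ½·ln(2.9216) = 0.5361.
n = ((z_{α/2} + z_β)/C)² + 3.
(1.960 + 0.524) / 0.5361 = 2.484 / 0.5361 = 4.633.
n = 4.633² + 3 = 21.47 + 3 = 24.5.
Round up.

n = 25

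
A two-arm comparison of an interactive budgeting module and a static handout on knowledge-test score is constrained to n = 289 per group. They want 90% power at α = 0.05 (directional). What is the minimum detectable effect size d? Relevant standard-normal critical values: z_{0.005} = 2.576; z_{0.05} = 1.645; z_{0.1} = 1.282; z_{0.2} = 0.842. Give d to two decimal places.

d_min ≈ 0.24

For two independent groups of n = 289 each: d_min = (z_{α} + z_β)·√(2/n).
z-sum = 1.645 + 1.282 = 2.927.
d_min = 2.927 × √(2/289) = 2.927 × 0.0832 = 0.243.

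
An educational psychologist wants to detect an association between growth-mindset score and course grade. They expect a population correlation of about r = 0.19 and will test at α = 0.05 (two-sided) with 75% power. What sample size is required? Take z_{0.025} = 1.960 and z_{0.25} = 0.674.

n = 191

Fisher's z: C = ½·ln((1+r)/(1−r)) = ½·ln(1.4691) = 0.1923.
n = ((z_{α/2} + z_β)/C)² + 3.
(1.960 + 0.674) / 0.1923 = 2.634 / 0.1923 = 13.697.
n = 13.697² + 3 = 187.62 + 3 = 190.6.
Round up.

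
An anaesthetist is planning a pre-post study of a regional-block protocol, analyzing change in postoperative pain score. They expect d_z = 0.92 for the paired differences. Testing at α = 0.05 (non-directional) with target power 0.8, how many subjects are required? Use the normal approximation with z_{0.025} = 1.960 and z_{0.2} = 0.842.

n = 10 pairs

For a paired (one-sample on differences) test: n = ((z_{α/2} + z_β) / d)².
z_{α/2} + z_β = 1.960 + 0.842 = 2.802.
n = (2.802 / 0.92)² = 3.046² = 9.28.
Round up.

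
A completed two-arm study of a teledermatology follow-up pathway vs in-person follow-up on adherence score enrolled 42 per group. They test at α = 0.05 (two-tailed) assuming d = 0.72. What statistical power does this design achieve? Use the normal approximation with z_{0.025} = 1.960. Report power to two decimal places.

For two equal groups, power = Φ(d·√(n/2) − z_{α/2}).
d·√(n/2) = 0.72 × √(42/2) = 0.72 × 4.583 = 3.299.
z_β = 3.299 − 1.960 = 1.339.
Power = Φ(1.339) = 0.910.

power ≈ 0.91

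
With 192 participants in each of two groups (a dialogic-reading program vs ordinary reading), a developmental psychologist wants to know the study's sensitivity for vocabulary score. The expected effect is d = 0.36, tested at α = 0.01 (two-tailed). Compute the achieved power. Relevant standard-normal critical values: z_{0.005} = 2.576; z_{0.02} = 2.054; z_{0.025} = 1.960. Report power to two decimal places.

power ≈ 0.83

For two equal groups, power = Φ(d·√(n/2) − z_{α/2}).
d·√(n/2) = 0.36 × √(192/2) = 0.36 × 9.798 = 3.527.
z_β = 3.527 − 2.576 = 0.951.
Power = Φ(0.951) = 0.829.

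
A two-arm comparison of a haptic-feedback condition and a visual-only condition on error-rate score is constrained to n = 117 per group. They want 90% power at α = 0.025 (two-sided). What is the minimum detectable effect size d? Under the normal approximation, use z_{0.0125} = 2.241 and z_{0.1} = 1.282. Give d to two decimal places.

For two independent groups of n = 117 each: d_min = (z_{α/2} + z_β)·√(2/n).
z-sum = 2.241 + 1.282 = 3.523.
d_min = 3.523 × √(2/117) = 3.523 × 0.1307 = 0.461.

d_min ≈ 0.46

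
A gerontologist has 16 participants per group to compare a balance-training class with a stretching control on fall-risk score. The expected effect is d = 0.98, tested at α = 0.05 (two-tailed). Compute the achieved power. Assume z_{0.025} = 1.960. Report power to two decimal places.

power ≈ 0.79

For two equal groups, power = Φ(d·√(n/2) − z_{α/2}).
d·√(n/2) = 0.98 × √(16/2) = 0.98 × 2.828 = 2.772.
z_β = 2.772 − 1.960 = 0.812.
Power = Φ(0.812) = 0.792.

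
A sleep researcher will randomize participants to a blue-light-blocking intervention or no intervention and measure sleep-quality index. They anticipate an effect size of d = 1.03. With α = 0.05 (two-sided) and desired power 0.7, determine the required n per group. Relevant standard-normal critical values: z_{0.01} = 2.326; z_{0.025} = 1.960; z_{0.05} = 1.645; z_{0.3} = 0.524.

n = 12 per group

For two independent groups with equal n: n = 2·((z_{α/2} + z_β) / d)².
z_{α/2} + z_β = 1.960 + 0.524 = 2.484.
n = 2 × (2.484 / 1.03)² = 2 × 2.412² = 2 × 5.82 = 11.6.
Round up to the next whole participant.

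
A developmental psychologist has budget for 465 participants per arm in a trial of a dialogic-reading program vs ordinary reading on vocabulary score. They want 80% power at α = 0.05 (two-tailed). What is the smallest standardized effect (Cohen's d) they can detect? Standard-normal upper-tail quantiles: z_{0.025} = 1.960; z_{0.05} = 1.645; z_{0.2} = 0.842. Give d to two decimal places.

d_min ≈ 0.18

For two independent groups of n = 465 each: d_min = (z_{α/2} + z_β)·√(2/n).
z-sum = 1.960 + 0.842 = 2.802.
d_min = 2.802 × √(2/465) = 2.802 × 0.0656 = 0.184.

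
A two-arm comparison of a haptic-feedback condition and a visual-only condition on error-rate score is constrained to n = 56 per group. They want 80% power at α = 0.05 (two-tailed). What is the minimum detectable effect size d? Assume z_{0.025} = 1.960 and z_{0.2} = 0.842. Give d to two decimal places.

d_min ≈ 0.53

For two independent groups of n = 56 each: d_min = (z_{α/2} + z_β)·√(2/n).
z-sum = 1.960 + 0.842 = 2.802.
d_min = 2.802 × √(2/56) = 2.802 × 0.1890 = 0.530.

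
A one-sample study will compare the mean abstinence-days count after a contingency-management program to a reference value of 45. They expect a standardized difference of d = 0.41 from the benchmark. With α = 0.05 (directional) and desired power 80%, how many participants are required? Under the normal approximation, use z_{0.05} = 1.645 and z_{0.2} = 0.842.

For a one-sample test: n = ((z_{α} + z_β) / d)².
z_{α} + z_β = 1.645 + 0.842 = 2.487.
n = (2.487 / 0.41)² = 6.066² = 36.79.
Round up.

n = 37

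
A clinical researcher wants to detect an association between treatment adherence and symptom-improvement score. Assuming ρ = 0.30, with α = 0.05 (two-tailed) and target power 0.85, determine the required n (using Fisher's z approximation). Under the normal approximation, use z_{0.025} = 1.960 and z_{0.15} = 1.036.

Fisher's z: C = ½·ln((1+r)/(1−r)) = ½·ln(1.8571) = 0.3095.
n = ((z_{α/2} + z_β)/C)² + 3.
(1.960 + 1.036) / 0.3095 = 2.996 / 0.3095 = 9.680.
n = 9.680² + 3 = 93.70 + 3 = 96.7.
Round up.

n = 97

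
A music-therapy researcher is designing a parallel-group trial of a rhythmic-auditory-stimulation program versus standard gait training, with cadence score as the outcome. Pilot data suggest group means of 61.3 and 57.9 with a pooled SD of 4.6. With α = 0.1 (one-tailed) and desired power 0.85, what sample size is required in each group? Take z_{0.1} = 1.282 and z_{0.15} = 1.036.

n = 20 per group

Cohen's d = |M₁ − M₂| / SD_pooled = |61.3 − 57.9| / 4.6 = 3.4 / 4.6 = 0.739.
For two independent groups with equal n: n = 2·((z_{α} + z_β) / d)².
z_{α} + z_β = 1.282 + 1.036 = 2.318.
n = 2 × (2.318 / 0.739)² = 2 × 3.137² = 2 × 9.84 = 19.7.
Round up to the next whole participant.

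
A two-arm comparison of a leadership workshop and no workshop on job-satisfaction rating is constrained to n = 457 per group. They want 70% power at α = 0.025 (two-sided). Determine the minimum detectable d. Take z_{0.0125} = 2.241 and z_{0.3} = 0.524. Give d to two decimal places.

For two independent groups of n = 457 each: d_min = (z_{α/2} + z_β)·√(2/n).
z-sum = 2.241 + 0.524 = 2.765.
d_min = 2.765 × √(2/457) = 2.765 × 0.0662 = 0.183.

d_min ≈ 0.18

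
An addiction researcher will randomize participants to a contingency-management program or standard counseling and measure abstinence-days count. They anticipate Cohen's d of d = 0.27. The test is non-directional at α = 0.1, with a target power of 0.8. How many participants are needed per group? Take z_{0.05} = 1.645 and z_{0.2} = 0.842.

For two independent groups with equal n: n = 2·((z_{α/2} + z_β) / d)².
z_{α/2} + z_β = 1.645 + 0.842 = 2.487.
n = 2 × (2.487 / 0.27)² = 2 × 9.211² = 2 × 84.84 = 169.7.
Round up to the next whole participant.

n = 170 per group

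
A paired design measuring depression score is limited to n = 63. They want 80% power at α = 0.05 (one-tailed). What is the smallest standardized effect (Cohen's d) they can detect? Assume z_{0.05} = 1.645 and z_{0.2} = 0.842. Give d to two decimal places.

d_min ≈ 0.31

For a single sample (or paired design) of n = 63: d_min = (z_{α} + z_β)/√n.
z-sum = 1.645 + 0.842 = 2.487.
d_min = 2.487 / √63 = 2.487 / 7.937 = 0.313.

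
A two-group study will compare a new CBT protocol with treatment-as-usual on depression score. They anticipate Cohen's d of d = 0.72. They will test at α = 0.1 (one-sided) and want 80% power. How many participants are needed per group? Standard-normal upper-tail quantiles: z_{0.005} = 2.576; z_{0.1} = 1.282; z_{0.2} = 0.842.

For two independent groups with equal n: n = 2·((z_{α} + z_β) / d)².
z_{α} + z_β = 1.282 + 0.842 = 2.124.
n = 2 × (2.124 / 0.72)² = 2 × 2.950² = 2 × 8.70 = 17.4.
Round up to the next whole participant.

n = 18 per group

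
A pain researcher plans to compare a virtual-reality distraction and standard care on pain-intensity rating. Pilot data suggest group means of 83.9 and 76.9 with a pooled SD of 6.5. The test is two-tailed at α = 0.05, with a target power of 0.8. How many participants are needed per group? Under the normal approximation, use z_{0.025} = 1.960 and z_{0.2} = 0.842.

n = 14 per group

Cohen's d = |M₁ − M₂| / SD_pooled = |83.9 − 76.9| / 6.5 = 7.0 / 6.5 = 1.077.
For two independent groups with equal n: n = 2·((z_{α/2} + z_β) / d)².
z_{α/2} + z_β = 1.960 + 0.842 = 2.802.
n = 2 × (2.802 / 1.077)² = 2 × 2.602² = 2 × 6.77 = 13.5.
Round up to the next whole participant.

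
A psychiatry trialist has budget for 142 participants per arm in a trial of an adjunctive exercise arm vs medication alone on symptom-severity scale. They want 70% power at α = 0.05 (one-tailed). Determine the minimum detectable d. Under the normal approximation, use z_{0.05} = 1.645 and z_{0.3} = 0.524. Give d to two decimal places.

d_min ≈ 0.26

For two independent groups of n = 142 each: d_min = (z_{α} + z_β)·√(2/n).
z-sum = 1.645 + 0.524 = 2.169.
d_min = 2.169 × √(2/142) = 2.169 × 0.1187 = 0.257.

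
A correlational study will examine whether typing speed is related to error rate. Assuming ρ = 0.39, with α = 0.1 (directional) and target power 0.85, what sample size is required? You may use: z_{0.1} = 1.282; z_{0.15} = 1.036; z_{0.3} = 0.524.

n = 35

Fisher's z: C = ½·ln((1+r)/(1−r)) = ½·ln(2.2787) = 0.4118.
n = ((z_{α} + z_β)/C)² + 3.
(1.282 + 1.036) / 0.4118 = 2.318 / 0.4118 = 5.629.
n = 5.629² + 3 = 31.69 + 3 = 34.7.
Round up.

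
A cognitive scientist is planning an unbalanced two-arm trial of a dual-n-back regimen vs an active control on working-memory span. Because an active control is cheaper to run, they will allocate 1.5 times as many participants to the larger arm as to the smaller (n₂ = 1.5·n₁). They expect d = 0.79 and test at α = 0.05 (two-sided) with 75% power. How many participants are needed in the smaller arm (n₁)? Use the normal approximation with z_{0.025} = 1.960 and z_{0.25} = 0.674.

n₁ = 19

With allocation ratio k = n₂/n₁ = 1.5, Var(x̄₁−x̄₂) = σ²(1/n₁ + 1/(k·n₁)) = σ²·(k+1)/(k·n₁).
So n₁ = (1 + 1/k)·((z_{α/2} + z_β)/d)² = 1.667 × (2.634/0.79)².
n₁ = 1.667 × 11.12 = 18.5.
Round up: n₁ = 19, giving n₂ = ⌈1.5 × 19⌉ = ⌈28.5⌉ = 29.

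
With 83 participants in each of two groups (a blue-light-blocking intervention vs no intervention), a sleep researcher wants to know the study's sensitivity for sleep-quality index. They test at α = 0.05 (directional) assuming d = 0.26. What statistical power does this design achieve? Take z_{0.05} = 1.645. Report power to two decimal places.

For two equal groups, power = Φ(d·√(n/2) − z_{α}).
d·√(n/2) = 0.26 × √(83/2) = 0.26 × 6.442 = 1.675.
z_β = 1.675 − 1.645 = 0.030.
Power = Φ(0.030) = 0.512.

power ≈ 0.51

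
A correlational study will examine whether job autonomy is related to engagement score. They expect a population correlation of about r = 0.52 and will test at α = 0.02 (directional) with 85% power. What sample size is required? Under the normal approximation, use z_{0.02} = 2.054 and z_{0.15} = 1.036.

Fisher's z: C = ½·ln((1+r)/(1−r)) = ½·ln(3.1667) = 0.5763.
n = ((z_{α} + z_β)/C)² + 3.
(2.054 + 1.036) / 0.5763 = 3.090 / 0.5763 = 5.362.
n = 5.362² + 3 = 28.75 + 3 = 31.7.
Round up.

n = 32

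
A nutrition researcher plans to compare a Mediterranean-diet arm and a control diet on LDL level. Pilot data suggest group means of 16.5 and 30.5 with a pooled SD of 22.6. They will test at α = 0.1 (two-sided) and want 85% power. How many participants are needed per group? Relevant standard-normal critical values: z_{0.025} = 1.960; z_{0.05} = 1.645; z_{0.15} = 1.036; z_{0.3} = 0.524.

n = 38 per group

Cohen's d = |M₁ − M₂| / SD_pooled = |16.5 − 30.5| / 22.6 = 14.0 / 22.6 = 0.619.
For two independent groups with equal n: n = 2·((z_{α/2} + z_β) / d)².
z_{α/2} + z_β = 1.645 + 1.036 = 2.681.
n = 2 × (2.681 / 0.619)² = 2 × 4.331² = 2 × 18.76 = 37.5.
Round up to the next whole participant.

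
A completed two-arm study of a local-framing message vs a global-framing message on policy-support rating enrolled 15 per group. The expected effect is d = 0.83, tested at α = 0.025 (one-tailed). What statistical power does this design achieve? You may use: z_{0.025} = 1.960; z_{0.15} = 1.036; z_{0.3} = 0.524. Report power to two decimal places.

power ≈ 0.62

For two equal groups, power = Φ(d·√(n/2) − z_{α}).
d·√(n/2) = 0.83 × √(15/2) = 0.83 × 2.739 = 2.273.
z_β = 2.273 − 1.960 = 0.313.
Power = Φ(0.313) = 0.623.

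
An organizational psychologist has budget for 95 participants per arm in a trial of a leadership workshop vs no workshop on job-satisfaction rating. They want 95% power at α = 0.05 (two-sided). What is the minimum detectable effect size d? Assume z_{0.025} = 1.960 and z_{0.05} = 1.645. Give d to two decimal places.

d_min ≈ 0.52

For two independent groups of n = 95 each: d_min = (z_{α/2} + z_β)·√(2/n).
z-sum = 1.960 + 1.645 = 3.605.
d_min = 3.605 × √(2/95) = 3.605 × 0.1451 = 0.523.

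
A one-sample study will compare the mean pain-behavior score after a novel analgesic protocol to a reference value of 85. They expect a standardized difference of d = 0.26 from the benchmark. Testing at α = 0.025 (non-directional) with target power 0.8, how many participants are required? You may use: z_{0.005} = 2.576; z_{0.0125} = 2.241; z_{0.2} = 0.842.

For a one-sample test: n = ((z_{α/2} + z_β) / d)².
z_{α/2} + z_β = 2.241 + 0.842 = 3.083.
n = (3.083 / 0.26)² = 11.858² = 140.60.
Round up.

n = 141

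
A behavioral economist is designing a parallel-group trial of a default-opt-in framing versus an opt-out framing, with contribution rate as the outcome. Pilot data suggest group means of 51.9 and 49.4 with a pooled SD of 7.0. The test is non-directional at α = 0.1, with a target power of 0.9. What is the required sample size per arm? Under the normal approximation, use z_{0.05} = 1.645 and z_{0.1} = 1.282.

n = 135 per group

Cohen's d = |M₁ − M₂| / SD_pooled = |51.9 − 49.4| / 7.0 = 2.5 / 7.0 = 0.357.
For two independent groups with equal n: n = 2·((z_{α/2} + z_β) / d)².
z_{α/2} + z_β = 1.645 + 1.282 = 2.927.
n = 2 × (2.927 / 0.357)² = 2 × 8.199² = 2 × 67.22 = 134.4.
Round up to the next whole participant.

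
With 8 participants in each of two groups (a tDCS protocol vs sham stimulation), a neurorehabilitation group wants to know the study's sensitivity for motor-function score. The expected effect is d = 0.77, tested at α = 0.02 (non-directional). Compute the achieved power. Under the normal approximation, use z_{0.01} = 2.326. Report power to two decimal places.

For two equal groups, power = Φ(d·√(n/2) − z_{α/2}).
d·√(n/2) = 0.77 × √(8/2) = 0.77 × 2.000 = 1.540.
z_β = 1.540 − 2.326 = -0.786.
Power = Φ(-0.786) = 0.216.

power ≈ 0.22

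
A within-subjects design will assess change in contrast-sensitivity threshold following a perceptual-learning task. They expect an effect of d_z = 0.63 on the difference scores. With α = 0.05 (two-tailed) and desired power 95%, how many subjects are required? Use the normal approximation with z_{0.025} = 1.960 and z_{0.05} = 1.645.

For a paired (one-sample on differences) test: n = ((z_{α/2} + z_β) / d)².
z_{α/2} + z_β = 1.960 + 1.645 = 3.605.
n = (3.605 / 0.63)² = 5.722² = 32.74.
Round up.

n = 33 pairs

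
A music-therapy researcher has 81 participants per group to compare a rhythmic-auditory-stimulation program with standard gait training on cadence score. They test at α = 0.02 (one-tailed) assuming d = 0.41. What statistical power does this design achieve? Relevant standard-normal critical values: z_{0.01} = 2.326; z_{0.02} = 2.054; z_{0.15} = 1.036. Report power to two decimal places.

For two equal groups, power = Φ(d·√(n/2) − z_{α}).
d·√(n/2) = 0.41 × √(81/2) = 0.41 × 6.364 = 2.609.
z_β = 2.609 − 2.054 = 0.555.
Power = Φ(0.555) = 0.711.

power ≈ 0.71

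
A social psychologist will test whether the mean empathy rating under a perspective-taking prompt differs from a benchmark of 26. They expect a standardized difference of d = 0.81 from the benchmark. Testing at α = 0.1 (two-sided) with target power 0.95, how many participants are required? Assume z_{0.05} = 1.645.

For a one-sample test: n = ((z_{α/2} + z_β) / d)².
z_{α/2} + z_β = 1.645 + 1.645 = 3.290.
n = (3.290 / 0.81)² = 4.062² = 16.50.
Round up.

n = 17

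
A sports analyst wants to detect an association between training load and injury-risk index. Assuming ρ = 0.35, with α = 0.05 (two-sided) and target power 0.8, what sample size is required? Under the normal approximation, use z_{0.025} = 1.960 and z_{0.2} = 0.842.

n = 62

Fisher's z: C = ½·ln((1+r)/(1−r)) = ½·ln(2.0769) = 0.3654.
n = ((z_{α/2} + z_β)/C)² + 3.
(1.960 + 0.842) / 0.3654 = 2.802 / 0.3654 = 7.668.
n = 7.668² + 3 = 58.80 + 3 = 61.8.
Round up.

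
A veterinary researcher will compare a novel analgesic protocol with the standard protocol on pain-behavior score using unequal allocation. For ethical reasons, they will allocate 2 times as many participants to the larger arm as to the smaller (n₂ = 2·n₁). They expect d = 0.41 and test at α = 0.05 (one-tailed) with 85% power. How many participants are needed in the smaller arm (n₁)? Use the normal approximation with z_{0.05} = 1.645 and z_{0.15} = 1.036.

With allocation ratio k = n₂/n₁ = 2, Var(x̄₁−x̄₂) = σ²(1/n₁ + 1/(k·n₁)) = σ²·(k+1)/(k·n₁).
So n₁ = (1 + 1/k)·((z_{α} + z_β)/d)² = 1.500 × (2.681/0.41)².
n₁ = 1.500 × 42.76 = 64.1.
Round up: n₁ = 65, giving n₂ = 2 × 65 = 130.

n₁ = 65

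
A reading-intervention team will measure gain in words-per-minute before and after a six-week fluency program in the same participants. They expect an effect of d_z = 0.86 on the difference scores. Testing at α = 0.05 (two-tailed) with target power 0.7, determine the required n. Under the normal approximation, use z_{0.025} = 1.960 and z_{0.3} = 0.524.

For a paired (one-sample on differences) test: n = ((z_{α/2} + z_β) / d)².
z_{α/2} + z_β = 1.960 + 0.524 = 2.484.
n = (2.484 / 0.86)² = 2.888² = 8.34.
Round up.

n = 9 pairs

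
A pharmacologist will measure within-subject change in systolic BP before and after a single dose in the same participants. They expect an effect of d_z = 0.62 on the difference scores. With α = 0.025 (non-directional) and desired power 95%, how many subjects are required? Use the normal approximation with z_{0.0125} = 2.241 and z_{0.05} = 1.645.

n = 40 pairs

For a paired (one-sample on differences) test: n = ((z_{α/2} + z_β) / d)².
z_{α/2} + z_β = 2.241 + 1.645 = 3.886.
n = (3.886 / 0.62)² = 6.268² = 39.28.
Round up.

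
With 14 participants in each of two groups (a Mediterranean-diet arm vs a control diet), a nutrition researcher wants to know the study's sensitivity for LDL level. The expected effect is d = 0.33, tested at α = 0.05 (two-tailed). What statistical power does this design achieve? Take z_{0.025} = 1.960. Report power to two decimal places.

For two equal groups, power = Φ(d·√(n/2) − z_{α/2}).
d·√(n/2) = 0.33 × √(14/2) = 0.33 × 2.646 = 0.873.
z_β = 0.873 − 1.960 = -1.087.
Power = Φ(-1.087) = 0.139.

power ≈ 0.14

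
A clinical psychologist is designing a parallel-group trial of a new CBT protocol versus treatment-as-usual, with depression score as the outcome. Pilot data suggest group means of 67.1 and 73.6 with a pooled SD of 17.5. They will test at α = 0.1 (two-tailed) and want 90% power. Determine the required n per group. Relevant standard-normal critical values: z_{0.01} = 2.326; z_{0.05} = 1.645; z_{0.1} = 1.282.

Cohen's d = |M₁ − M₂| / SD_pooled = |67.1 − 73.6| / 17.5 = 6.5 / 17.5 = 0.371.
For two independent groups with equal n: n = 2·((z_{α/2} + z_β) / d)².
z_{α/2} + z_β = 1.645 + 1.282 = 2.927.
n = 2 × (2.927 / 0.371)² = 2 × 7.889² = 2 × 62.24 = 124.5.
Round up to the next whole participant.

n = 125 per group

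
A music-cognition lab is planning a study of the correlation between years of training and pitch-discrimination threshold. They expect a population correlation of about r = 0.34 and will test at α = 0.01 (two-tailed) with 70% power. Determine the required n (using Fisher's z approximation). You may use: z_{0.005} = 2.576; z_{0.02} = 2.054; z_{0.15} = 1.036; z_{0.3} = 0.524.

Fisher's z: C = ½·ln((1+r)/(1−r)) = ½·ln(2.0303) = 0.3541.
n = ((z_{α/2} + z_β)/C)² + 3.
(2.576 + 0.524) / 0.3541 = 3.100 / 0.3541 = 8.755.
n = 8.755² + 3 = 76.64 + 3 = 79.6.
Round up.

n = 80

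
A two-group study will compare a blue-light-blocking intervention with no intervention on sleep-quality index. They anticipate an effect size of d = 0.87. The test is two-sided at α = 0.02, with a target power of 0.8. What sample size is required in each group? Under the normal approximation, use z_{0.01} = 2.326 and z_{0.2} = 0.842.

n = 27 per group

For two independent groups with equal n: n = 2·((z_{α/2} + z_β) / d)².
z_{α/2} + z_β = 2.326 + 0.842 = 3.168.
n = 2 × (3.168 / 0.87)² = 2 × 3.641² = 2 × 13.26 = 26.5.
Round up to the next whole participant.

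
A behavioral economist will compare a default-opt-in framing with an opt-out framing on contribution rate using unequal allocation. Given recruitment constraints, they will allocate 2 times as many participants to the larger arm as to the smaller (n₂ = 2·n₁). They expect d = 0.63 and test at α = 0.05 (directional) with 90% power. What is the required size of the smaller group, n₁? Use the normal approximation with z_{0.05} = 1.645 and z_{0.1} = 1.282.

n₁ = 33

With allocation ratio k = n₂/n₁ = 2, Var(x̄₁−x̄₂) = σ²(1/n₁ + 1/(k·n₁)) = σ²·(k+1)/(k·n₁).
So n₁ = (1 + 1/k)·((z_{α} + z_β)/d)² = 1.500 × (2.927/0.63)².
n₁ = 1.500 × 21.59 = 32.4.
Round up: n₁ = 33, giving n₂ = 2 × 33 = 66.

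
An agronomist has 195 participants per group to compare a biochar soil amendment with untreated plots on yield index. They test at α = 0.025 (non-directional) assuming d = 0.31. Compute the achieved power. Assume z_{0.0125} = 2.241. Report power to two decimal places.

For two equal groups, power = Φ(d·√(n/2) − z_{α/2}).
d·√(n/2) = 0.31 × √(195/2) = 0.31 × 9.874 = 3.061.
z_β = 3.061 − 2.241 = 0.820.
Power = Φ(0.820) = 0.794.

power ≈ 0.79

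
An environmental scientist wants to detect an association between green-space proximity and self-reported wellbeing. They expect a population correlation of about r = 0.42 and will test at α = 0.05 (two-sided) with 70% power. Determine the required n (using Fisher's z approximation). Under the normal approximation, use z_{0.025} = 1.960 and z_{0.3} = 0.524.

Fisher's z: C = ½·ln((1+r)/(1−r)) = ½·ln(2.4483) = 0.4477.
n = ((z_{α/2} + z_β)/C)² + 3.
(1.960 + 0.524) / 0.4477 = 2.484 / 0.4477 = 5.548.
n = 5.548² + 3 = 30.78 + 3 = 33.8.
Round up.

n = 34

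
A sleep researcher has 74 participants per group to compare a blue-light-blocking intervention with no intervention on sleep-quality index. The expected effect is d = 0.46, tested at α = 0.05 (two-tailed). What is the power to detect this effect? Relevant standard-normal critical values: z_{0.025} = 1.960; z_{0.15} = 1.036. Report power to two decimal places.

power ≈ 0.80

For two equal groups, power = Φ(d·√(n/2) − z_{α/2}).
d·√(n/2) = 0.46 × √(74/2) = 0.46 × 6.083 = 2.798.
z_β = 2.798 − 1.960 = 0.838.
Power = Φ(0.838) = 0.799.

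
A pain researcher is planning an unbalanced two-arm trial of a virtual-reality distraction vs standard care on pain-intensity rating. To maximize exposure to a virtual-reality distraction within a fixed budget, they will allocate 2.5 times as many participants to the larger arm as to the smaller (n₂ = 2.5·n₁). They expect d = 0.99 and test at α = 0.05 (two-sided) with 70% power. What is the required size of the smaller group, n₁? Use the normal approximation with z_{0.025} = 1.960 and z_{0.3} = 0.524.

n₁ = 9

With allocation ratio k = n₂/n₁ = 2.5, Var(x̄₁−x̄₂) = σ²(1/n₁ + 1/(k·n₁)) = σ²·(k+1)/(k·n₁).
So n₁ = (1 + 1/k)·((z_{α/2} + z_β)/d)² = 1.400 × (2.484/0.99)².
n₁ = 1.400 × 6.30 = 8.8.
Round up: n₁ = 9, giving n₂ = ⌈2.5 × 9⌉ = ⌈22.5⌉ = 23.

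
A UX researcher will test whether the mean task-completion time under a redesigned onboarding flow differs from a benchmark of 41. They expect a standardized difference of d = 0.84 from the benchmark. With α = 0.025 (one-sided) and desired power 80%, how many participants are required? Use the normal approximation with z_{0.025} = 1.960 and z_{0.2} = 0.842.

n = 12

For a one-sample test: n = ((z_{α} + z_β) / d)².
z_{α} + z_β = 1.960 + 0.842 = 2.802.
n = (2.802 / 0.84)² = 3.336² = 11.13.
Round up.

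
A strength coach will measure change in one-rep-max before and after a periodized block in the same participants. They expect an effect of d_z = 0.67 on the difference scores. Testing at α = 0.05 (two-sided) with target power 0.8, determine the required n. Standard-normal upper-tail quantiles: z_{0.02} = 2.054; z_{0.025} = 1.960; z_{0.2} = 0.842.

n = 18 pairs

For a paired (one-sample on differences) test: n = ((z_{α/2} + z_β) / d)².
z_{α/2} + z_β = 1.960 + 0.842 = 2.802.
n = (2.802 / 0.67)² = 4.182² = 17.49.
Round up.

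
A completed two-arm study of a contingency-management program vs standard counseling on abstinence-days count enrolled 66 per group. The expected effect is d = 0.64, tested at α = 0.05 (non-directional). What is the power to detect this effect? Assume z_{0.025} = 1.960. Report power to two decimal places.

For two equal groups, power = Φ(d·√(n/2) − z_{α/2}).
d·√(n/2) = 0.64 × √(66/2) = 0.64 × 5.745 = 3.677.
z_β = 3.677 − 1.960 = 1.717.
Power = Φ(1.717) = 0.957.

power ≈ 0.96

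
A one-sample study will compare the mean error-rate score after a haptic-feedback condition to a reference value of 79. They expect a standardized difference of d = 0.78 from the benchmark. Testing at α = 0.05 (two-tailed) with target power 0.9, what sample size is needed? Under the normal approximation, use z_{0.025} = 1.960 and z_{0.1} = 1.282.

For a one-sample test: n = ((z_{α/2} + z_β) / d)².
z_{α/2} + z_β = 1.960 + 1.282 = 3.242.
n = (3.242 / 0.78)² = 4.156² = 17.28.
Round up.

n = 18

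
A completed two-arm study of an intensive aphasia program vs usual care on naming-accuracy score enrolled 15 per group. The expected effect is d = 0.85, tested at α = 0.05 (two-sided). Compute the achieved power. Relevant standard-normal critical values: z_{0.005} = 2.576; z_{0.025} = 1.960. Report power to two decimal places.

power ≈ 0.64

For two equal groups, power = Φ(d·√(n/2) − z_{α/2}).
d·√(n/2) = 0.85 × √(15/2) = 0.85 × 2.739 = 2.328.
z_β = 2.328 − 1.960 = 0.368.
Power = Φ(0.368) = 0.643.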